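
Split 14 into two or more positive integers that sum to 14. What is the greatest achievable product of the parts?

Let g[k] be the best product for length k (with at least one cut). For each first piece i, the rest contributes max(k−i, g[k−i]).
Small cases: g[2]=1, g[3]=2, g[4]=4, g[5]=6, g[6]=9, g[7]=12.
g[8] = max(1*12, 2*9, 3*6, …, 6*2, 7*1) = 18
g[9] = max(1*18, 2*12, 3*9, …, 7*2, 8*1) = 27
g[10] = max(1*27, 2*18, 3*12, …, 8*2, 9*1) = 36
g[11] = max(1*36, 2*27, 3*18, …, 9*2, 10*1) = 54
g[12] = max(1*54, 2*36, 3*27, …, 10*2, 11*1) = 81
g[13] = max(1*81, 2*54, 3*36, …, 11*2, 12*1) = 108
g[14] = max(1*108, 2*81, 3*54, …, 12*2, 13*1) = 162
One optimal split: 3 + 3 + 3 + 3 + 2; product 3*3*3*3*2 = 162.

162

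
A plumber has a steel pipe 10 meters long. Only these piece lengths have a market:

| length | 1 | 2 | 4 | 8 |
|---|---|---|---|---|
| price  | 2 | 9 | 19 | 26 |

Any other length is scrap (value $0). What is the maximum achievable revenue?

47

Consider every possible first cut. best[k] is the best of p[i]+best[k−i] over all sellable i≤k.
best[1] = 2
best[2] = max(2+2, 9+0) = 9
best[3] = max(2+9, 9+2) = 11
best[4] = max(2+11, 9+9, 19+0) = 19
best[5] = max(2+19, 9+11, 19+2) = 21
best[6] = max(2+21, 9+19, 19+9) = 28
best[7] = max(2+28, 9+21, 19+11) = 30
best[8] = max(2+30, 9+28, 19+19, 26+0) = 38
best[9] = max(2+38, 9+30, 19+21, 26+2) = 40
best[10] = max(2+40, 9+38, 19+28, 26+9) = 47
One optimal cutting: 4 + 4 + 2 → $47.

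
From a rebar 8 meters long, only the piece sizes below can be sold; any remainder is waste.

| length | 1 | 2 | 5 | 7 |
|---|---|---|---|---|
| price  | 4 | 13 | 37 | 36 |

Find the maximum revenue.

54

Let r[k] be the best obtainable value from length k. For each k, try every first piece i and keep the best of price[i] + r[k−i].
r[1] = 4
r[2] = max(4+4, 13+0) = 13
r[3] = max(4+13, 13+4) = 17
r[4] = max(4+17, 13+13) = 26
r[5] = max(4+26, 13+17, 37+0) = 37
r[6] = max(4+37, 13+26, 37+4) = 41
r[7] = max(4+41, 13+37, 37+13, 36+0) = 50
r[8] = max(4+50, 13+41, 37+17, 36+4) = 54
One optimal cutting: 5 + 2 + 1 → ₹54.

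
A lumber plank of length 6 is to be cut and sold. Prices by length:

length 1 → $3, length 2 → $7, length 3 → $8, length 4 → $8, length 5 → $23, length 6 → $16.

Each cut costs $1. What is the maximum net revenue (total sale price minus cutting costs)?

Build r[k] bottom-up: r[k] = max over allowed piece i of (p[i] + r[k−i]) − 1 per cut.
r[1] = 3
r[2] = 7
r[3] = 9  (first piece 1, then r[2]=7)
r[4] = 13  (first piece 2, then r[2]=7)
r[5] = 23
r[6] = 25  (first piece 1, then r[5]=23)
One optimal plan: pieces 5 + 1 (1 cut) → $26 − $1 = $25.

25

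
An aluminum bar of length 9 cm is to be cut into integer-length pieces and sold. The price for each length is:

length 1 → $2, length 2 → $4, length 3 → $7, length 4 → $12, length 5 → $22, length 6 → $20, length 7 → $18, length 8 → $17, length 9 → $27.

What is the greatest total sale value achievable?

34

Consider every possible first cut. best[k] is the best of p[i]+best[k−i] over all sellable i≤k.
best[1] = 2
best[2] = max(2+2, 4+0) = 4
best[3] = max(2+4, 4+2, 7+0) = 7
best[4] = max(2+7, 4+4, 7+2, 12+0) = 12
best[5] = max(2+12, 4+7, 7+4, 12+2, 22+0) = 22
best[6] = max(2+22, 4+12, 7+7, 12+4, 22+2, 20+0) = 24
best[7] = max(2+24, 4+22, 7+12, …, 20+2, 18+0) = 26
best[8] = max(2+26, 4+24, 7+22, …, 18+2, 17+0) = 29
best[9] = max(2+29, 4+26, 7+24, …, 17+2, 27+0) = 34
One optimal cutting: 5 + 4 → $22 + $12 = $34.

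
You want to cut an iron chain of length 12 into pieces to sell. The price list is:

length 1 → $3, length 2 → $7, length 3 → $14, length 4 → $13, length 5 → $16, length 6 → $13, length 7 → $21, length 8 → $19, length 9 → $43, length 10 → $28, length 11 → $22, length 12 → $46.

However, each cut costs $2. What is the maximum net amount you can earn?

55

Let r[k] be the best obtainable value from length k. For each k, try every first piece i and keep the best of price[i] + r[k−i] minus the 2 cut fee when i<k.
r[1] = 3
r[2] = 7
r[3] = 14
r[4] = 15  (first piece 1, then r[3]=14)
r[5] = 19  (first piece 2, then r[3]=14)
r[6] = 26  (first piece 3, then r[3]=14)
r[7] = 27  (first piece 1, then r[6]=26)
r[8] = 31  (first piece 2, then r[6]=26)
r[9] = 43
r[10] = 44  (first piece 1, then r[9]=43)
r[11] = 48  (first piece 2, then r[9]=43)
r[12] = 55  (first piece 3, then r[9]=43)
One optimal plan: pieces 9 + 3 (1 cut) → $57 − $2 = $55.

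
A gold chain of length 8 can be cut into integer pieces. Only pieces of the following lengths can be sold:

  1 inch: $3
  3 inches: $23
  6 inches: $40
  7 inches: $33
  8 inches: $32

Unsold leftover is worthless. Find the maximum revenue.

Consider every possible first cut. r[k] is the best of p[i]+r[k−i] over all sellable i≤k.
r[1] = 3
r[2] = 6  (first piece 1, then r[1]=3)
r[3] = max(3+6, 23+0) = 23
r[4] = max(3+23, 23+3) = 26
r[5] = max(3+26, 23+6) = 29
r[6] = max(3+29, 23+23, 40+0) = 46
r[7] = max(3+46, 23+26, 40+3, 33+0) = 49
r[8] = max(3+49, 23+29, 40+6, 33+3, 32+0) = 52
One optimal cutting: 3 + 3 + 1 + 1 → $52.

52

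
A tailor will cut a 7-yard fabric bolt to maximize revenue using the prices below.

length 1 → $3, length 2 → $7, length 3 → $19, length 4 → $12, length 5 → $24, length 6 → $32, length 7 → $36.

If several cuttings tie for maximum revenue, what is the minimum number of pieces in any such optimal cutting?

3

Consider every possible first cut. r[k] is the best of p[i]+r[k−i] over all sellable i≤k.
r[1] = 3
r[2] = max(3+3, 7+0) = 7
r[3] = max(3+7, 7+3, 19+0) = 19
r[4] = max(3+19, 7+7, 19+3, 12+0) = 22
r[5] = max(3+22, 7+19, 19+7, 12+3, 24+0) = 26
r[6] = max(3+26, 7+22, 19+19, 12+7, 24+3, 32+0) = 38
r[7] = max(3+38, 7+26, 19+22, …, 32+3, 36+0) = 41
Maximum revenue is $41.
Now minimize piece count subject to staying optimal: for each k, pieces[k] = 1 + min over i with p[i]+r[k−i]=r[k] of pieces[k−i].
pieces[4] = 2
pieces[5] = 2
pieces[6] = 2
pieces[7] = 3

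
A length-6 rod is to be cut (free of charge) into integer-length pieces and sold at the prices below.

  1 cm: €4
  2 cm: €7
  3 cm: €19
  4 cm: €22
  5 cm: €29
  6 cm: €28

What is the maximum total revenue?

Consider every possible first cut. v[k] is the best of p[i]+v[k−i] over all sellable i≤k.
v[1] = 4
v[2] = 8  (first piece 1, then v[1]=4)
v[3] = 19
v[4] = 23  (first piece 1, then v[3]=19)
v[5] = 29
v[6] = 38  (first piece 3, then v[3]=19)
One optimal cutting: 3 + 3 → €19 + €19 = €38.

38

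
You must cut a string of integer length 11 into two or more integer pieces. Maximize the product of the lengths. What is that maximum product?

Define prod[k] = max over 1≤i<k of i · max(k−i, prod[k−i]); the inner max lets the remainder stay uncut if that's better.
prod[2] = 1*max(1,0) = 1*1 = 1
prod[3] = max(1*2, 2*1) = 2
prod[4] = max(1*3, 2*2, 3*1) = 4
prod[5] = max(1*4, 2*3, 3*2, 4*1) = 6
prod[6] = max(1*6, 2*4, 3*3, 4*2, 5*1) = 9
prod[7] = max(1*9, 2*6, 3*4, 4*3, 5*2, 6*1) = 12
prod[8] = max(1*12, 2*9, 3*6, …, 6*2, 7*1) = 18
prod[9] = max(1*18, 2*12, 3*9, …, 7*2, 8*1) = 27
prod[10] = max(1*27, 2*18, 3*12, …, 8*2, 9*1) = 36
prod[11] = max(1*36, 2*27, 3*18, …, 9*2, 10*1) = 54
One optimal split: 3 + 3 + 3 + 2; product 3*3*3*2 = 54.

54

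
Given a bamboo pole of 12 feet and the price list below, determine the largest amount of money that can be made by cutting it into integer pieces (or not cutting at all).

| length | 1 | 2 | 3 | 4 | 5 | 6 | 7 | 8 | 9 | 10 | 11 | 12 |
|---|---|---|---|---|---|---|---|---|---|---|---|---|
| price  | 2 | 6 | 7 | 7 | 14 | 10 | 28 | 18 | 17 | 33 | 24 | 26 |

Consider every possible first cut. v[k] is the best of p[i]+v[k−i] over all sellable i≤k.
v[1] = 2
v[2] = 6
v[3] = 8  (first piece 1, then v[2]=6)
v[4] = 12  (first piece 2, then v[2]=6)
v[5] = 14  (first piece 1, then v[4]=12)
v[6] = 18  (first piece 2, then v[4]=12)
v[7] = 28
v[8] = 30  (first piece 1, then v[7]=28)
v[9] = 34  (first piece 2, then v[7]=28)
v[10] = 36  (first piece 1, then v[9]=34)
v[11] = 40  (first piece 2, then v[9]=34)
v[12] = 42  (first piece 1, then v[11]=40)
One optimal cutting: 7 + 2 + 2 + 1 → $28 + $6 + $6 + $2 = $42.

42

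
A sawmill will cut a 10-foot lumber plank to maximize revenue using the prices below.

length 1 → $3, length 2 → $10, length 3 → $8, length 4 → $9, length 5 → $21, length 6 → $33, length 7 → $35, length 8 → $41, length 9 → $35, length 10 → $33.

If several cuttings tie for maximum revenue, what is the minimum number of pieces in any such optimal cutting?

3

Build r[k] bottom-up: r[k] = max over allowed piece i of (p[i] + r[k−i]).
r[1] = 3
r[2] = max(3+3, 10+0) = 10
r[3] = max(3+10, 10+3, 8+0) = 13
r[4] = max(3+13, 10+10, 8+3, 9+0) = 20
r[5] = max(3+20, 10+13, 8+10, 9+3, 21+0) = 23
r[6] = max(3+23, 10+20, 8+13, 9+10, 21+3, 33+0) = 33
r[7] = max(3+33, 10+23, 8+20, …, 33+3, 35+0) = 36
r[8] = max(3+36, 10+33, 8+23, …, 35+3, 41+0) = 43
r[9] = max(3+43, 10+36, 8+33, …, 41+3, 35+0) = 46
r[10] = max(3+46, 10+43, 8+36, …, 35+3, 33+0) = 53
Maximum revenue is $53.
Now minimize piece count subject to staying optimal: for each k, pieces[k] = 1 + min over i with p[i]+r[k−i]=r[k] of pieces[k−i].
pieces[7] = 2
pieces[8] = 2
pieces[9] = 3
pieces[10] = 3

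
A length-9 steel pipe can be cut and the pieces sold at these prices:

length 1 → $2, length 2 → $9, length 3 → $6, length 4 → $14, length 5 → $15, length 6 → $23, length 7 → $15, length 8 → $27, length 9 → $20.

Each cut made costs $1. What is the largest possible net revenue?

Consider every possible first cut. v[k] is the best of p[i]+v[k−i] over all sellable i≤k, charging 1 whenever i<k.
v[1] = 2
v[2] = 9
v[3] = 10  (first piece 1, then v[2]=9)
v[4] = 17  (first piece 2, then v[2]=9)
v[5] = 18  (first piece 1, then v[4]=17)
v[6] = 25  (first piece 2, then v[4]=17)
v[7] = 26  (first piece 1, then v[6]=25)
v[8] = 33  (first piece 2, then v[6]=25)
v[9] = 34  (first piece 1, then v[8]=33)
One optimal plan: pieces 2 + 2 + 2 + 2 + 1 (4 cuts) → $38 − $4 = $34.

34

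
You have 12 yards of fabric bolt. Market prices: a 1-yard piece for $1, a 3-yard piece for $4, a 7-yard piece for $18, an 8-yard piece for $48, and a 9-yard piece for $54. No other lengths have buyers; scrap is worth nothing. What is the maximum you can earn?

58

Build best[k] bottom-up: best[k] = max over allowed piece i of (p[i] + best[k−i]).
best[1] = 1
best[2] = 2  (first piece 1, then best[1]=1)
best[3] = max(1+2, 4+0) = 4
best[4] = max(1+4, 4+1) = 5
best[5] = max(1+5, 4+2) = 6
best[6] = max(1+6, 4+4) = 8
best[7] = max(1+8, 4+5, 18+0) = 18
best[8] = max(1+18, 4+6, 18+1, 48+0) = 48
best[9] = max(1+48, 4+8, 18+2, 48+1, 54+0) = 54
best[10] = max(1+54, 4+18, 18+4, 48+2, 54+1) = 55
best[11] = max(1+55, 4+48, 18+5, 48+4, 54+2) = 56
best[12] = max(1+56, 4+54, 18+6, 48+5, 54+4) = 58
One optimal cutting: 9 + 3 → $58.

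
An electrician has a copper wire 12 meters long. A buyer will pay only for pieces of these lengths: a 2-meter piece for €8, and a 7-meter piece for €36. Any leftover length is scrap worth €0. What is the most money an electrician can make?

52

Let r[k] be the best obtainable value from length k. For each k, try every first piece i and keep the best of price[i] + r[k−i].
r[1] = 0
r[2] = 8
r[3] = 8
r[4] = 16  (first piece 2, then r[2]=8)
r[5] = 16
r[6] = 24  (first piece 2, then r[4]=16)
r[7] = max(8+16, 36+0) = 36
r[8] = max(8+24, 36+0) = 36
r[9] = max(8+36, 36+8) = 44
r[10] = max(8+36, 36+8) = 44
r[11] = max(8+44, 36+16) = 52
r[12] = max(8+44, 36+16) = 52
One optimal cutting: pieces 7 + 2 + 2 with 1 meter of scrap → €52.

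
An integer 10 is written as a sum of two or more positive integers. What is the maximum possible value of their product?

Let P[k] be the best product for length k (with at least one cut). For each first piece i, the rest contributes max(k−i, P[k−i]).
Small cases: P[2]=1, P[3]=2, P[4]=4.
P[5] = 2*max(3,2) = 2*3 = 6
P[6] = 3*max(3,2) = 3*3 = 9
P[7] = 2*max(5,6) = 2*6 = 12
P[8] = 2*max(6,9) = 2*9 = 18
P[9] = 3*max(6,9) = 3*9 = 27
P[10] = 2*max(8,18) = 2*18 = 36
One optimal split: 3 + 3 + 2 + 2; product 3*3*2*2 = 36.

36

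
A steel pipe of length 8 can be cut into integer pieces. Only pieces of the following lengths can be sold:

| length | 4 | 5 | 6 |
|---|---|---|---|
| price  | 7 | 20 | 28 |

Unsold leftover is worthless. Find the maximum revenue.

Consider every possible first cut. f[k] is the best of p[i]+f[k−i] over all sellable i≤k.
f[1] = 0
f[2] = 0
f[3] = 0
f[4] = 7
f[5] = max(7+0, 20+0) = 20
f[6] = max(7+0, 20+0, 28+0) = 28
f[7] = max(7+0, 20+0, 28+0) = 28
f[8] = max(7+7, 20+0, 28+0) = 28
One optimal cutting: pieces 6 with 2 meters of scrap → $28.

28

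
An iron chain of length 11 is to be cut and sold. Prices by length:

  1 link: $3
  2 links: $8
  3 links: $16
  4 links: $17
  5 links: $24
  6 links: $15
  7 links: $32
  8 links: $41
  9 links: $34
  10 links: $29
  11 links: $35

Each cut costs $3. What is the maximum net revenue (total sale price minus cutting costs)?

54

Consider every possible first cut. r[k] is the best of p[i]+r[k−i] over all sellable i≤k, charging 3 whenever i<k.
r[1] = 3
r[2] = 8
r[3] = 16
r[4] = 17
r[5] = 24
r[6] = 29  (first piece 3, then r[3]=16)
r[7] = 32
r[8] = 41
r[9] = 42  (first piece 3, then r[6]=29)
r[10] = 46  (first piece 2, then r[8]=41)
r[11] = 54  (first piece 3, then r[8]=41)
One optimal plan: pieces 8 + 3 (1 cut) → $57 − $3 = $54.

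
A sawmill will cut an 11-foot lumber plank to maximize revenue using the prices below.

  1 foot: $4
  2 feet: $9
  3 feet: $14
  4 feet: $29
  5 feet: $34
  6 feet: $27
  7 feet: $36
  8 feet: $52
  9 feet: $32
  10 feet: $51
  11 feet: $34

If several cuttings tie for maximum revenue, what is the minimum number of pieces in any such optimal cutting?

3

Let r[k] be the best obtainable value from length k. For each k, try every first piece i and keep the best of price[i] + r[k−i].
r[1] = 4
r[2] = 9
r[3] = 14
r[4] = 29
r[5] = 34
r[6] = 38  (first piece 1, then r[5]=34)
r[7] = 43  (first piece 2, then r[5]=34)
r[8] = 58  (first piece 4, then r[4]=29)
r[9] = 63  (first piece 4, then r[5]=34)
r[10] = 68  (first piece 5, then r[5]=34)
r[11] = 72  (first piece 1, then r[10]=68)
Maximum revenue is $72.
Now minimize piece count subject to staying optimal: for each k, pieces[k] = 1 + min over i with p[i]+r[k−i]=r[k] of pieces[k−i].
pieces[8] = 2
pieces[9] = 2
pieces[10] = 2
pieces[11] = 3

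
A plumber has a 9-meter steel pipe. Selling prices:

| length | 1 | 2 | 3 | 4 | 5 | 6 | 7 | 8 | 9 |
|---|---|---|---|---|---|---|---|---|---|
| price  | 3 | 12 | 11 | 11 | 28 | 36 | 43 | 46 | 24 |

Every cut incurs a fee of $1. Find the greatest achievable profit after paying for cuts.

Let v[k] be the best obtainable value from length k. For each k, try every first piece i and keep the best of price[i] + v[k−i] minus the 1 cut fee when i<k.
v[1] = 3
v[2] = max(3+3-1, 12+0) = 12
v[3] = max(3+12-1, 12+3-1, 11+0) = 14
v[4] = max(3+14-1, 12+12-1, 11+3-1, 11+0) = 23
v[5] = max(3+23-1, 12+14-1, 11+12-1, 11+3-1, 28+0) = 28
v[6] = max(3+28-1, 12+23-1, 11+14-1, 11+12-1, 28+3-1, 36+0) = 36
v[7] = max(3+36-1, 12+28-1, 11+23-1, …, 36+3-1, 43+0) = 43
v[8] = max(3+43-1, 12+36-1, 11+28-1, …, 43+3-1, 46+0) = 47
v[9] = max(3+47-1, 12+43-1, 11+36-1, …, 46+3-1, 24+0) = 54
One optimal plan: pieces 7 + 2 (1 cut) → $55 − $1 = $54.

54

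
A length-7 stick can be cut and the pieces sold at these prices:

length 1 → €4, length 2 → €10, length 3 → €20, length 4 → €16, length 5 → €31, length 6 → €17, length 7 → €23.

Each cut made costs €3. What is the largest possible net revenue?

38

Let v[k] be the best obtainable value from length k. For each k, try every first piece i and keep the best of price[i] + v[k−i] minus the 3 cut fee when i<k.
v[1] = 4
v[2] = 10
v[3] = 20
v[4] = 21  (first piece 1, then v[3]=20)
v[5] = 31
v[6] = 37  (first piece 3, then v[3]=20)
v[7] = 38  (first piece 1, then v[6]=37)
One optimal plan: pieces 3 + 3 + 1 (2 cuts) → €44 − €6 = €38.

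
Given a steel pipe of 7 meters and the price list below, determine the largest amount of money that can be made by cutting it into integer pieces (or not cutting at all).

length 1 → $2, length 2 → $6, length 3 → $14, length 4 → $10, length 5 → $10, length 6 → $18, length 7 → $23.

30

Let v[k] be the best obtainable value from length k. For each k, try every first piece i and keep the best of price[i] + v[k−i].
v[1] = 2
v[2] = 6
v[3] = 14
v[4] = 16  (first piece 1, then v[3]=14)
v[5] = 20  (first piece 2, then v[3]=14)
v[6] = 28  (first piece 3, then v[3]=14)
v[7] = 30  (first piece 1, then v[6]=28)
One optimal cutting: 3 + 3 + 1 → $14 + $14 + $2 = $30.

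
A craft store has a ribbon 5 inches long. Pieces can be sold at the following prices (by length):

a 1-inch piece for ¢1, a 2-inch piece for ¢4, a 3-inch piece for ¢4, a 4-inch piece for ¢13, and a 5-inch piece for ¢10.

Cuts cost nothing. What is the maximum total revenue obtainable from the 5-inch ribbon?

Build v[k] bottom-up: v[k] = max over allowed piece i of (p[i] + v[k−i]).
v[1] = 1
v[2] = max(1+1, 4+0) = 4
v[3] = max(1+4, 4+1, 4+0) = 5
v[4] = max(1+5, 4+4, 4+1, 13+0) = 13
v[5] = max(1+13, 4+5, 4+4, 13+1, 10+0) = 14
One optimal cutting: 4 + 1 → ¢13 + ¢1 = ¢14.

14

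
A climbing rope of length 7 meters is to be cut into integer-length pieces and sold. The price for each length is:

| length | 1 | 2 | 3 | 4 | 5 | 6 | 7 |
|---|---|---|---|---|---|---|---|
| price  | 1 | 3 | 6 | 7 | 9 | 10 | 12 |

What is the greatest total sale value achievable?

Consider every possible first cut. R[k] is the best of p[i]+R[k−i] over all sellable i≤k.
R[1] = 1
R[2] = max(1+1, 3+0) = 3
R[3] = max(1+3, 3+1, 6+0) = 6
R[4] = max(1+6, 3+3, 6+1, 7+0) = 7
R[5] = max(1+7, 3+6, 6+3, 7+1, 9+0) = 9
R[6] = max(1+9, 3+7, 6+6, 7+3, 9+1, 10+0) = 12
R[7] = max(1+12, 3+9, 6+7, …, 10+1, 12+0) = 13
One optimal cutting: 3 + 3 + 1 → €6 + €6 + €1 = €13.

13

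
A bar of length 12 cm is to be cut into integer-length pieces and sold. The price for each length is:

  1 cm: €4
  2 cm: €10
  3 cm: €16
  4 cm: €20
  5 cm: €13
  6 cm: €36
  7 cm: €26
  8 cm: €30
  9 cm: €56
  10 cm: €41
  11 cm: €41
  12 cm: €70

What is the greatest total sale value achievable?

72

Let r[k] be the best obtainable value from length k. For each k, try every first piece i and keep the best of price[i] + r[k−i].
r[1] = 4
r[2] = max(4+4, 10+0) = 10
r[3] = max(4+10, 10+4, 16+0) = 16
r[4] = max(4+16, 10+10, 16+4, 20+0) = 20
r[5] = max(4+20, 10+16, 16+10, 20+4, 13+0) = 26
r[6] = max(4+26, 10+20, 16+16, 20+10, 13+4, 36+0) = 36
r[7] = max(4+36, 10+26, 16+20, …, 36+4, 26+0) = 40
r[8] = max(4+40, 10+36, 16+26, …, 26+4, 30+0) = 46
r[9] = max(4+46, 10+40, 16+36, …, 30+4, 56+0) = 56
r[10] = max(4+56, 10+46, 16+40, …, 56+4, 41+0) = 60
r[11] = max(4+60, 10+56, 16+46, …, 41+4, 41+0) = 66
r[12] = max(4+66, 10+60, 16+56, …, 41+4, 70+0) = 72
One optimal cutting: 9 + 3 → €56 + €16 = €72.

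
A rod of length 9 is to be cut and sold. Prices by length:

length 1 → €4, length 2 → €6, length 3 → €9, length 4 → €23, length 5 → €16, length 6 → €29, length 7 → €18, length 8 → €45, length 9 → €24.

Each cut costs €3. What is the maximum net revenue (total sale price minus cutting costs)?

Build net[k] bottom-up: net[k] = max over allowed piece i of (p[i] + net[k−i]) − 3 per cut.
net[1] = 4
net[2] = 6
net[3] = 9
net[4] = 23
net[5] = 24  (first piece 1, then net[4]=23)
net[6] = 29
net[7] = 30  (first piece 1, then net[6]=29)
net[8] = 45
net[9] = 46  (first piece 1, then net[8]=45)
One optimal plan: pieces 8 + 1 (1 cut) → €49 − €3 = €46.

46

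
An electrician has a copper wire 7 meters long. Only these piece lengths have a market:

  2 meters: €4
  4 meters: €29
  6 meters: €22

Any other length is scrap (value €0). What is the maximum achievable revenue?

Consider every possible first cut. best[k] is the best of p[i]+best[k−i] over all sellable i≤k.
best[1] = 0
best[2] = 4
best[3] = 4
best[4] = max(4+4, 29+0) = 29
best[5] = max(4+4, 29+0) = 29
best[6] = max(4+29, 29+4, 22+0) = 33
best[7] = max(4+29, 29+4, 22+0) = 33
One optimal cutting: pieces 4 + 2 with 1 meter of scrap → €33.

33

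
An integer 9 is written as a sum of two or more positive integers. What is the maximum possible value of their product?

Let m[k] be the best product for length k (with at least one cut). For each first piece i, the rest contributes max(k−i, m[k−i]).
m[2] = 1·max(1,0) = 1·1 = 1
m[3] = 1·max(2,1) = 1·2 = 2
m[4] = 2·max(2,1) = 2·2 = 4
m[5] = 2·max(3,2) = 2·3 = 6
m[6] = 3·max(3,2) = 3·3 = 9
m[7] = 2·max(5,6) = 2·6 = 12
m[8] = 2·max(6,9) = 2·9 = 18
m[9] = 3·max(6,9) = 3·9 = 27
One optimal split: 3 + 3 + 3; product 3·3·3 = 27.

27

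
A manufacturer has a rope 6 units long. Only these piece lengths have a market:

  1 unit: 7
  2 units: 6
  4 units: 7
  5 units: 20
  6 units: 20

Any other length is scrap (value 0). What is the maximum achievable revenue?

42

Consider every possible first cut. best[k] is the best of p[i]+best[k−i] over all sellable i≤k.
best[1] = 7
best[2] = 14  (first piece 1, then best[1]=7)
best[3] = 21  (first piece 1, then best[2]=14)
best[4] = 28  (first piece 1, then best[3]=21)
best[5] = 35  (first piece 1, then best[4]=28)
best[6] = 42  (first piece 1, then best[5]=35)
One optimal cutting: 1 + 1 + 1 + 1 + 1 + 1 → 42.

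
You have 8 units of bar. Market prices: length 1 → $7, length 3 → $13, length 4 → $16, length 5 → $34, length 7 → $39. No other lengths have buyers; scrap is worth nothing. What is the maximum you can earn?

56

Build r[k] bottom-up: r[k] = max over allowed piece i of (p[i] + r[k−i]).
r[1] = 7
r[2] = 14  (first piece 1, then r[1]=7)
r[3] = max(7+14, 13+0) = 21
r[4] = max(7+21, 13+7, 16+0) = 28
r[5] = max(7+28, 13+14, 16+7, 34+0) = 35
r[6] = max(7+35, 13+21, 16+14, 34+7) = 42
r[7] = max(7+42, 13+28, 16+21, 34+14, 39+0) = 49
r[8] = max(7+49, 13+35, 16+28, 34+21, 39+7) = 56
One optimal cutting: 1 + 1 + 1 + 1 + 1 + 1 + 1 + 1 → $56.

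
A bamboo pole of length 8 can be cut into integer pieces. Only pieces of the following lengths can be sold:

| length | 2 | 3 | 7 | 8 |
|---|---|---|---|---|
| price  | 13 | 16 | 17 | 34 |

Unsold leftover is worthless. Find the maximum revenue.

Let r[k] be the best obtainable value from length k. For each k, try every first piece i and keep the best of price[i] + r[k−i].
r[1] = 0
r[2] = 13
r[3] = 16
r[4] = 26  (first piece 2, then r[2]=13)
r[5] = 29  (first piece 2, then r[3]=16)
r[6] = 39  (first piece 2, then r[4]=26)
r[7] = 42  (first piece 2, then r[5]=29)
r[8] = 52  (first piece 2, then r[6]=39)
One optimal cutting: 2 + 2 + 2 + 2 → $52.

52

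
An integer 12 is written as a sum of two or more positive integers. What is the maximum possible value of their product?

81

Fill f[k] for k=2..12: at each k try every first piece i and multiply by the better of (k−i) uncut or f[k−i].
f[2] = 1·max(1,0) = 1·1 = 1
f[3] = max(1·2, 2·1) = 2
f[4] = max(1·3, 2·2, 3·1) = 4
f[5] = max(1·4, 2·3, 3·2, 4·1) = 6
f[6] = max(1·6, 2·4, 3·3, 4·2, 5·1) = 9
f[7] = max(1·9, 2·6, 3·4, 4·3, 5·2, 6·1) = 12
f[8] = max(1·12, 2·9, 3·6, …, 6·2, 7·1) = 18
f[9] = max(1·18, 2·12, 3·9, …, 7·2, 8·1) = 27
f[10] = max(1·27, 2·18, 3·12, …, 8·2, 9·1) = 36
f[11] = max(1·36, 2·27, 3·18, …, 9·2, 10·1) = 54
f[12] = max(1·54, 2·36, 3·27, …, 10·2, 11·1) = 81
One optimal split: 3 + 3 + 3 + 3; product 3·3·3·3 = 81.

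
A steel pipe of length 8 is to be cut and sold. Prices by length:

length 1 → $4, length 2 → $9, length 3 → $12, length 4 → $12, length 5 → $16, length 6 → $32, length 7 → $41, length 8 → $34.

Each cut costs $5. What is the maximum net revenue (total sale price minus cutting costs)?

Consider every possible first cut. net[k] is the best of p[i]+net[k−i] over all sellable i≤k, charging 5 whenever i<k.
net[1] = 4
net[2] = max(4+4-5, 9+0) = 9
net[3] = max(4+9-5, 9+4-5, 12+0) = 12
net[4] = max(4+12-5, 9+9-5, 12+4-5, 12+0) = 13
net[5] = max(4+13-5, 9+12-5, 12+9-5, 12+4-5, 16+0) = 16
net[6] = max(4+16-5, 9+13-5, 12+12-5, 12+9-5, 16+4-5, 32+0) = 32
net[7] = max(4+32-5, 9+16-5, 12+13-5, …, 32+4-5, 41+0) = 41
net[8] = max(4+41-5, 9+32-5, 12+16-5, …, 41+4-5, 34+0) = 40
One optimal plan: pieces 7 + 1 (1 cut) → $45 − $5 = $40.

40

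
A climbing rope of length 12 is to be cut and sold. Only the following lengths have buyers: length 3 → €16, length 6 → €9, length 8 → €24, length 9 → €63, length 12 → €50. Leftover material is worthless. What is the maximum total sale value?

79

Consider every possible first cut. r[k] is the best of p[i]+r[k−i] over all sellable i≤k.
r[1] = 0
r[2] = 0
r[3] = 16
r[4] = 16
r[5] = 16
r[6] = max(16+16, 9+0) = 32
r[7] = max(16+16, 9+0) = 32
r[8] = max(16+16, 9+0, 24+0) = 32
r[9] = max(16+32, 9+16, 24+0, 63+0) = 63
r[10] = max(16+32, 9+16, 24+0, 63+0) = 63
r[11] = max(16+32, 9+16, 24+16, 63+0) = 63
r[12] = max(16+63, 9+32, 24+16, 63+16, 50+0) = 79
One optimal cutting: 9 + 3 → €79.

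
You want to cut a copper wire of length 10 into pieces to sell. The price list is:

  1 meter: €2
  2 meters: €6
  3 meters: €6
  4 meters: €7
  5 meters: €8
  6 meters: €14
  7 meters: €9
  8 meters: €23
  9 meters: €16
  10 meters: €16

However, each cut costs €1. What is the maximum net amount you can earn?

28

Build r[k] bottom-up: r[k] = max over allowed piece i of (p[i] + r[k−i]) − 1 per cut.
r[1] = 2
r[2] = 6
r[3] = 7  (first piece 1, then r[2]=6)
r[4] = 11  (first piece 2, then r[2]=6)
r[5] = 12  (first piece 1, then r[4]=11)
r[6] = 16  (first piece 2, then r[4]=11)
r[7] = 17  (first piece 1, then r[6]=16)
r[8] = 23
r[9] = 24  (first piece 1, then r[8]=23)
r[10] = 28  (first piece 2, then r[8]=23)
One optimal plan: pieces 8 + 2 (1 cut) → €29 − €1 = €28.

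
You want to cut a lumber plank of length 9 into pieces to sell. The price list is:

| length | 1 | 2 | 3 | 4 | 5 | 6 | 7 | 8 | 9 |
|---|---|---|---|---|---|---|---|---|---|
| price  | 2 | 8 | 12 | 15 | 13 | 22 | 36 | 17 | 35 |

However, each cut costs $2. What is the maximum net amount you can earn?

42

Build v[k] bottom-up: v[k] = max over allowed piece i of (p[i] + v[k−i]) − 2 per cut.
v[1] = 2
v[2] = 8
v[3] = 12
v[4] = 15
v[5] = 18  (first piece 2, then v[3]=12)
v[6] = 22  (first piece 3, then v[3]=12)
v[7] = 36
v[8] = 36  (first piece 1, then v[7]=36)
v[9] = 42  (first piece 2, then v[7]=36)
One optimal plan: pieces 7 + 2 (1 cut) → $44 − $2 = $42.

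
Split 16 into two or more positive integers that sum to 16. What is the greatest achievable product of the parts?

Define g[k] = max over 1≤i<k of i · max(k−i, g[k−i]); the inner max lets the remainder stay uncut if that's better.
g[2] = 1×max(1,0) = 1×1 = 1
g[3] = 1×max(2,1) = 1×2 = 2
g[4] = 2×max(2,1) = 2×2 = 4
g[5] = 2×max(3,2) = 2×3 = 6
g[6] = 3×max(3,2) = 3×3 = 9
g[7] = 2×max(5,6) = 2×6 = 12
g[8] = 2×max(6,9) = 2×9 = 18
g[9] = 3×max(6,9) = 3×9 = 27
g[10] = 2×max(8,18) = 2×18 = 36
g[11] = 2×max(9,27) = 2×27 = 54
g[12] = 3×max(9,27) = 3×27 = 81
g[13] = 2×max(11,54) = 2×54 = 108
g[14] = 2×max(12,81) = 2×81 = 162
g[15] = 3×max(12,81) = 3×81 = 243
g[16] = 2×max(14,162) = 2×162 = 324
One optimal split: 3 + 3 + 3 + 3 + 2 + 2; product 3×3×3×3×2×2 = 324.

324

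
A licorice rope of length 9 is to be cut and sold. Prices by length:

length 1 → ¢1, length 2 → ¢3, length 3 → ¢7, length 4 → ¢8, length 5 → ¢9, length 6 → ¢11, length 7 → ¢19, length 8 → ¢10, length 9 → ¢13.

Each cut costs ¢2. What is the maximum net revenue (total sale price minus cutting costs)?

20

Build v[k] bottom-up: v[k] = max over allowed piece i of (p[i] + v[k−i]) − 2 per cut.
v[1] = 1
v[2] = 3
v[3] = 7
v[4] = 8
v[5] = 9
v[6] = 12  (first piece 3, then v[3]=7)
v[7] = 19
v[8] = 18  (first piece 1, then v[7]=19)
v[9] = 20  (first piece 2, then v[7]=19)
One optimal plan: pieces 7 + 2 (1 cut) → ¢22 − ¢2 = ¢20.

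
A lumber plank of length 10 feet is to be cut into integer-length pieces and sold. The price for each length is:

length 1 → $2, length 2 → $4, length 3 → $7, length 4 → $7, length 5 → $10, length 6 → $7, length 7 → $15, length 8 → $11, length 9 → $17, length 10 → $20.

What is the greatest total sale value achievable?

23

Build R[k] bottom-up: R[k] = max over allowed piece i of (p[i] + R[k−i]).
R[1] = 2
R[2] = max(2+2, 4+0) = 4
R[3] = max(2+4, 4+2, 7+0) = 7
R[4] = max(2+7, 4+4, 7+2, 7+0) = 9
R[5] = max(2+9, 4+7, 7+4, 7+2, 10+0) = 11
R[6] = max(2+11, 4+9, 7+7, 7+4, 10+2, 7+0) = 14
R[7] = max(2+14, 4+11, 7+9, …, 7+2, 15+0) = 16
R[8] = max(2+16, 4+14, 7+11, …, 15+2, 11+0) = 18
R[9] = max(2+18, 4+16, 7+14, …, 11+2, 17+0) = 21
R[10] = max(2+21, 4+18, 7+16, …, 17+2, 20+0) = 23
One optimal cutting: 3 + 3 + 3 + 1 → $7 + $7 + $7 + $2 = $23.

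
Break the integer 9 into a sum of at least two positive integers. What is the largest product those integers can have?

27

Define P[k] = max over 1≤i<k of i · max(k−i, P[k−i]); the inner max lets the remainder stay uncut if that's better.
P[2] = 1×max(1,0) = 1×1 = 1
P[3] = max(1×2, 2×1) = 2
P[4] = max(1×3, 2×2, 3×1) = 4
P[5] = max(1×4, 2×3, 3×2, 4×1) = 6
P[6] = max(1×6, 2×4, 3×3, 4×2, 5×1) = 9
P[7] = max(1×9, 2×6, 3×4, 4×3, 5×2, 6×1) = 12
P[8] = max(1×12, 2×9, 3×6, …, 6×2, 7×1) = 18
P[9] = max(1×18, 2×12, 3×9, …, 7×2, 8×1) = 27
One optimal split: 3 + 3 + 3; product 3×3×3 = 27.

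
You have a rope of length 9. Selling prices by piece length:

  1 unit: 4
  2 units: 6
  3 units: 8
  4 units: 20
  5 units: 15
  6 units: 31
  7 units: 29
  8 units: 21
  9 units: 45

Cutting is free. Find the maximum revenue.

Build v[k] bottom-up: v[k] = max over allowed piece i of (p[i] + v[k−i]).
v[1] = 4
v[2] = 8  (first piece 1, then v[1]=4)
v[3] = 12  (first piece 1, then v[2]=8)
v[4] = 20
v[5] = 24  (first piece 1, then v[4]=20)
v[6] = 31
v[7] = 35  (first piece 1, then v[6]=31)
v[8] = 40  (first piece 4, then v[4]=20)
v[9] = 45
Best is to sell the whole 9-unit piece uncut for 45.

45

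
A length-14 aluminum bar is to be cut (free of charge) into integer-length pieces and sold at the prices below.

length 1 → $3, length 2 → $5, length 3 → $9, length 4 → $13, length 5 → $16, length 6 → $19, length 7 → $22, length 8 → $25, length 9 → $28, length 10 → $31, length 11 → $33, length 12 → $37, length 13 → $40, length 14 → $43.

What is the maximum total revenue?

Build r[k] bottom-up: r[k] = max over allowed piece i of (p[i] + r[k−i]).
r[1] = 3
r[2] = 6  (first piece 1, then r[1]=3)
r[3] = 9  (first piece 1, then r[2]=6)
r[4] = 13
r[5] = 16  (first piece 1, then r[4]=13)
r[6] = 19  (first piece 1, then r[5]=16)
r[7] = 22  (first piece 1, then r[6]=19)
r[8] = 26  (first piece 4, then r[4]=13)
r[9] = 29  (first piece 1, then r[8]=26)
r[10] = 32  (first piece 1, then r[9]=29)
r[11] = 35  (first piece 1, then r[10]=32)
r[12] = 39  (first piece 4, then r[8]=26)
r[13] = 42  (first piece 1, then r[12]=39)
r[14] = 45  (first piece 1, then r[13]=42)
One optimal cutting: 4 + 4 + 4 + 1 + 1 → $13 + $13 + $13 + $3 + $3 = $45.

45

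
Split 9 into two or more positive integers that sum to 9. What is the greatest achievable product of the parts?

Define m[k] = max over 1≤i<k of i · max(k−i, m[k−i]); the inner max lets the remainder stay uncut if that's better.
m[2] = 1·max(1,0) = 1·1 = 1
m[3] = 1·max(2,1) = 1·2 = 2
m[4] = 2·max(2,1) = 2·2 = 4
m[5] = 2·max(3,2) = 2·3 = 6
m[6] = 3·max(3,2) = 3·3 = 9
m[7] = 2·max(5,6) = 2·6 = 12
m[8] = 2·max(6,9) = 2·9 = 18
m[9] = 3·max(6,9) = 3·9 = 27
One optimal split: 3 + 3 + 3; product 3·3·3 = 27.

27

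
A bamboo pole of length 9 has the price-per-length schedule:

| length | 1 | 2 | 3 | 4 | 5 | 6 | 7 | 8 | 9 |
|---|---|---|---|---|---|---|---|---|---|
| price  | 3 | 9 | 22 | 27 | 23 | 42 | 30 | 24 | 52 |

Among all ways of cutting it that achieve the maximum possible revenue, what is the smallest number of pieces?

3

Build r[k] bottom-up: r[k] = max over allowed piece i of (p[i] + r[k−i]).
r[1] = 3
r[2] = max(3+3, 9+0) = 9
r[3] = max(3+9, 9+3, 22+0) = 22
r[4] = max(3+22, 9+9, 22+3, 27+0) = 27
r[5] = max(3+27, 9+22, 22+9, 27+3, 23+0) = 31
r[6] = max(3+31, 9+27, 22+22, 27+9, 23+3, 42+0) = 44
r[7] = max(3+44, 9+31, 22+27, …, 42+3, 30+0) = 49
r[8] = max(3+49, 9+44, 22+31, …, 30+3, 24+0) = 54
r[9] = max(3+54, 9+49, 22+44, …, 24+3, 52+0) = 66
Maximum revenue is $66.
Now minimize piece count subject to staying optimal: for each k, pieces[k] = 1 + min over i with p[i]+r[k−i]=r[k] of pieces[k−i].
pieces[6] = 2
pieces[7] = 2
pieces[8] = 2
pieces[9] = 3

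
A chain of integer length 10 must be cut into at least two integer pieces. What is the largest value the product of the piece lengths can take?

36

Let prod[k] be the best product for length k (with at least one cut). For each first piece i, the rest contributes max(k−i, prod[k−i]).
Small cases: prod[2]=1, prod[3]=2, prod[4]=4.
prod[5] = 2×max(3,2) = 2×3 = 6
prod[6] = 3×max(3,2) = 3×3 = 9
prod[7] = 2×max(5,6) = 2×6 = 12
prod[8] = 2×max(6,9) = 2×9 = 18
prod[9] = 3×max(6,9) = 3×9 = 27
prod[10] = 2×max(8,18) = 2×18 = 36
One optimal split: 3 + 3 + 2 + 2; product 3×3×2×2 = 36.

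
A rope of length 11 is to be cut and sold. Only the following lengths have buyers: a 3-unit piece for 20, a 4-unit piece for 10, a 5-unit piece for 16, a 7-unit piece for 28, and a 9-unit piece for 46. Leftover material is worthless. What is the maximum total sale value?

60

Let f[k] be the best obtainable value from length k. For each k, try every first piece i and keep the best of price[i] + f[k−i].
f[1] = 0
f[2] = 0
f[3] = 20
f[4] = max(20+0, 10+0) = 20
f[5] = max(20+0, 10+0, 16+0) = 20
f[6] = max(20+20, 10+0, 16+0) = 40
f[7] = max(20+20, 10+20, 16+0, 28+0) = 40
f[8] = max(20+20, 10+20, 16+20, 28+0) = 40
f[9] = max(20+40, 10+20, 16+20, 28+0, 46+0) = 60
f[10] = max(20+40, 10+40, 16+20, 28+20, 46+0) = 60
f[11] = max(20+40, 10+40, 16+40, 28+20, 46+0) = 60
One optimal cutting: pieces 3 + 3 + 3 with 2 units of scrap → 60.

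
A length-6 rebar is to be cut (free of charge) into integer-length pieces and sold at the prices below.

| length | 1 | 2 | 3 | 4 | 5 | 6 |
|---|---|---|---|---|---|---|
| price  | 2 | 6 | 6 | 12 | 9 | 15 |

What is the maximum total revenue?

18

Let R[k] be the best obtainable value from length k. For each k, try every first piece i and keep the best of price[i] + R[k−i].
R[1] = 2
R[2] = 6
R[3] = 8  (first piece 1, then R[2]=6)
R[4] = 12  (first piece 2, then R[2]=6)
R[5] = 14  (first piece 1, then R[4]=12)
R[6] = 18  (first piece 2, then R[4]=12)
One optimal cutting: 2 + 2 + 2 → ₹6 + ₹6 + ₹6 = ₹18.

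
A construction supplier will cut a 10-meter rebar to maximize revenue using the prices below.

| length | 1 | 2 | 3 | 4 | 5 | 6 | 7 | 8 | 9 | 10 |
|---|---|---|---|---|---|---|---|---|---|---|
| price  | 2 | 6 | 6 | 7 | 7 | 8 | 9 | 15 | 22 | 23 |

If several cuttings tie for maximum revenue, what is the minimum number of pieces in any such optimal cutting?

5

Build r[k] bottom-up: r[k] = max over allowed piece i of (p[i] + r[k−i]).
r[1] = 2
r[2] = 6
r[3] = 8  (first piece 1, then r[2]=6)
r[4] = 12  (first piece 2, then r[2]=6)
r[5] = 14  (first piece 1, then r[4]=12)
r[6] = 18  (first piece 2, then r[4]=12)
r[7] = 20  (first piece 1, then r[6]=18)
r[8] = 24  (first piece 2, then r[6]=18)
r[9] = 26  (first piece 1, then r[8]=24)
r[10] = 30  (first piece 2, then r[8]=24)
Maximum revenue is ₹30.
Now minimize piece count subject to staying optimal: for each k, pieces[k] = 1 + min over i with p[i]+r[k−i]=r[k] of pieces[k−i].
pieces[7] = 4
pieces[8] = 4
pieces[9] = 5
pieces[10] = 5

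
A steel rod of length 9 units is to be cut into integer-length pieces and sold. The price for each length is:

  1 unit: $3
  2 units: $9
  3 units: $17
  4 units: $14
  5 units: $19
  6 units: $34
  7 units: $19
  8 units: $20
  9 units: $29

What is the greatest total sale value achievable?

51

Let R[k] be the best obtainable value from length k. For each k, try every first piece i and keep the best of price[i] + R[k−i].
R[1] = 3
R[2] = max(3+3, 9+0) = 9
R[3] = max(3+9, 9+3, 17+0) = 17
R[4] = max(3+17, 9+9, 17+3, 14+0) = 20
R[5] = max(3+20, 9+17, 17+9, 14+3, 19+0) = 26
R[6] = max(3+26, 9+20, 17+17, 14+9, 19+3, 34+0) = 34
R[7] = max(3+34, 9+26, 17+20, …, 34+3, 19+0) = 37
R[8] = max(3+37, 9+34, 17+26, …, 19+3, 20+0) = 43
R[9] = max(3+43, 9+37, 17+34, …, 20+3, 29+0) = 51
One optimal cutting: 3 + 3 + 3 → $17 + $17 + $17 = $51.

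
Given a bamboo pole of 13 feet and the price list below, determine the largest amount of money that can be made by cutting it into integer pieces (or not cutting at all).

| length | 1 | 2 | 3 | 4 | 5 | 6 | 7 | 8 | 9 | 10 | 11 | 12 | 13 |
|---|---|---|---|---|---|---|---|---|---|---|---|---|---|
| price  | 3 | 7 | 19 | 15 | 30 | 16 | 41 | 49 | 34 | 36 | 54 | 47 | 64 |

Let best[k] be the best obtainable value from length k. For each k, try every first piece i and keep the best of price[i] + best[k−i].
best[1] = 3
best[2] = max(3+3, 7+0) = 7
best[3] = max(3+7, 7+3, 19+0) = 19
best[4] = max(3+19, 7+7, 19+3, 15+0) = 22
best[5] = max(3+22, 7+19, 19+7, 15+3, 30+0) = 30
best[6] = max(3+30, 7+22, 19+19, 15+7, 30+3, 16+0) = 38
best[7] = max(3+38, 7+30, 19+22, …, 16+3, 41+0) = 41
best[8] = max(3+41, 7+38, 19+30, …, 41+3, 49+0) = 49
best[9] = max(3+49, 7+41, 19+38, …, 49+3, 34+0) = 57
best[10] = max(3+57, 7+49, 19+41, …, 34+3, 36+0) = 60
best[11] = max(3+60, 7+57, 19+49, …, 36+3, 54+0) = 68
best[12] = max(3+68, 7+60, 19+57, …, 54+3, 47+0) = 76
best[13] = max(3+76, 7+68, 19+60, …, 47+3, 64+0) = 79
One optimal cutting: 3 + 3 + 3 + 3 + 1 → $19 + $19 + $19 + $19 + $3 = $79.

79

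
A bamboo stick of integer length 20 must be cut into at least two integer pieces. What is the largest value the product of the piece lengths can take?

Let g[k] be the best product for length k (with at least one cut). For each first piece i, the rest contributes max(k−i, g[k−i]).
Small cases: g[2]=1, g[3]=2, g[4]=4, g[5]=6, g[6]=9, g[7]=12, g[8]=18, g[9]=27, g[10]=36, g[11]=54, g[12]=81, g[13]=108, g[14]=162, g[15]=243.
g[16] = 2×max(14,162) = 2×162 = 324
g[17] = 2×max(15,243) = 2×243 = 486
g[18] = 3×max(15,243) = 3×243 = 729
g[19] = 2×max(17,486) = 2×486 = 972
g[20] = 2×max(18,729) = 2×729 = 1458
One optimal split: 3 + 3 + 3 + 3 + 3 + 3 + 2; product 3×3×3×3×3×3×2 = 1458.

1458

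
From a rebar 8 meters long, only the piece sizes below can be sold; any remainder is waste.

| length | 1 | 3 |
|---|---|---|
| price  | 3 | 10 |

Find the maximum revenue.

Consider every possible first cut. f[k] is the best of p[i]+f[k−i] over all sellable i≤k.
f[1] = 3
f[2] = 6  (first piece 1, then f[1]=3)
f[3] = 10
f[4] = 13  (first piece 1, then f[3]=10)
f[5] = 16  (first piece 1, then f[4]=13)
f[6] = 20  (first piece 3, then f[3]=10)
f[7] = 23  (first piece 1, then f[6]=20)
f[8] = 26  (first piece 1, then f[7]=23)
One optimal cutting: 3 + 3 + 1 + 1 → ₹26.

26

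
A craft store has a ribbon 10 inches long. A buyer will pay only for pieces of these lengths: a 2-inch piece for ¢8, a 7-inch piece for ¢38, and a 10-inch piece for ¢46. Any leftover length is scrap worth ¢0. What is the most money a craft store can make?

46

Consider every possible first cut. f[k] is the best of p[i]+f[k−i] over all sellable i≤k.
f[1] = 0
f[2] = 8
f[3] = 8
f[4] = 16  (first piece 2, then f[2]=8)
f[5] = 16
f[6] = 24  (first piece 2, then f[4]=16)
f[7] = 38
f[8] = 38
f[9] = 46  (first piece 2, then f[7]=38)
f[10] = 46
One optimal cutting: pieces 7 + 2 with 1 inch of scrap → ¢46.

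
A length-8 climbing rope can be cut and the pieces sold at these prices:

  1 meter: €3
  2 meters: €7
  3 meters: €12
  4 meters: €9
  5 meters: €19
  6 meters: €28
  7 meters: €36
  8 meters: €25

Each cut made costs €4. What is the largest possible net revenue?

Build net[k] bottom-up: net[k] = max over allowed piece i of (p[i] + net[k−i]) − 4 per cut.
net[1] = 3
net[2] = 7
net[3] = 12
net[4] = 11  (first piece 1, then net[3]=12)
net[5] = 19
net[6] = 28
net[7] = 36
net[8] = 35  (first piece 1, then net[7]=36)
One optimal plan: pieces 7 + 1 (1 cut) → €39 − €4 = €35.

35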